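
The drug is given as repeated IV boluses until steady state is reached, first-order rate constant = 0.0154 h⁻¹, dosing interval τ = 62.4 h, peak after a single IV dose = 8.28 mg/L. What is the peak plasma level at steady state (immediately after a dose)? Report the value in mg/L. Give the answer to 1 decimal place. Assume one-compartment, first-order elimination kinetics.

e^(−kτ) = e^(−0.01540 × 62.4) = 0.3825
Accumulation ratio R = 1 / (1 − e^(−kτ)) = 1 / (1 − 0.3825) = 1.619
Steady-state peak = C₀ × R = 8.28 × 1.619 = 13.41 mg/L

13.4 mg/L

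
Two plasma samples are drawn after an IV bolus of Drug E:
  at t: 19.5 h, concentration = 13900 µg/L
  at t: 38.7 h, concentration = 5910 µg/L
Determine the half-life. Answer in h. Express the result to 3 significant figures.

k = ln(C₁/C₂) / (t₂ − t₁) = ln(13900/5910) / (38.7 − 19.5)
  = 0.8552 / 19.20 = 0.04454 h⁻¹
t½ = ln2 / k = 0.693147 / 0.04454 = 15.56 h

15.6 h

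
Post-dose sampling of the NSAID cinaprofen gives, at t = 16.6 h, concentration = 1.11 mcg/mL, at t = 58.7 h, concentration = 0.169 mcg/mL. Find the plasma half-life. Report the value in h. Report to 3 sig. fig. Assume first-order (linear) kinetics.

15.5 h

k = ln(C₁/C₂) / (t₂ − t₁) = ln(1.11/0.169) / (58.7 − 16.6)
  = 1.882 / 42.10 = 0.04470 h⁻¹
t½ = ln2 / k = 0.693147 / 0.04470 = 15.51 h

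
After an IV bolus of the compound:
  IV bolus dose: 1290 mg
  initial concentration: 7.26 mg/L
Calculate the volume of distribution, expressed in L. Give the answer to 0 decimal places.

178 L

Vd = Dose / C₀ = 1290 / 7.26 = 177.7 L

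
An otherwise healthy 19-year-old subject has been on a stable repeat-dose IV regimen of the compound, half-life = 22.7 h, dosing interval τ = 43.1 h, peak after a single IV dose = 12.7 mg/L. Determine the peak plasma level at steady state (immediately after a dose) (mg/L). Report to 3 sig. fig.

k = ln2 / t½ = 0.693147 / 22.7 = 0.03054 h⁻¹
e^(−kτ) = e^(−0.03054 × 43.1) = 0.2681
Accumulation ratio R = 1 / (1 − e^(−kτ)) = 1 / (1 − 0.2681) = 1.366
Steady-state peak = C₀ × R = 12.7 × 1.366 = 17.35 mg/L

17.4 mg/L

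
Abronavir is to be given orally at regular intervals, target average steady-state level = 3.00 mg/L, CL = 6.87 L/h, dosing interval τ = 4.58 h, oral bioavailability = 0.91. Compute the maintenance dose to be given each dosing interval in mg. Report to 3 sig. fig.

At steady state, F × (Dose/τ) = Css × CL.
Dose = Css × CL × τ / F = 3.00 × 6.870 × 4.58 / 0.91 = 103.7 mg

104 mg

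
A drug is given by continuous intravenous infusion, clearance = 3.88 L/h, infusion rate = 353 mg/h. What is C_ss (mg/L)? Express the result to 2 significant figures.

At steady state Css = R₀ / CL = 353 / 3.880 = 90.98 mg/L

91 mg/L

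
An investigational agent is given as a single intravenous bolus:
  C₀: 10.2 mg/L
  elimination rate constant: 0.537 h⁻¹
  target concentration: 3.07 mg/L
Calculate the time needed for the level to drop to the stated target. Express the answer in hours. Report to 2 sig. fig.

2.2 h

t = ln(C₀ / C) / k = ln(10.20 / 3.07) / 0.5370
  = ln(3.322) / 0.5370 = 1.201 / 0.5370 = 2.236 h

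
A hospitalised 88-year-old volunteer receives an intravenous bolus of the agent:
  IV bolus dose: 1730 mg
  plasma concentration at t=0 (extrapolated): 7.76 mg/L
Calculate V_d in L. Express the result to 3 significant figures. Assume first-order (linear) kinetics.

Vd = Dose / C₀ = 1730 / 7.76 = 222.9 L

223 L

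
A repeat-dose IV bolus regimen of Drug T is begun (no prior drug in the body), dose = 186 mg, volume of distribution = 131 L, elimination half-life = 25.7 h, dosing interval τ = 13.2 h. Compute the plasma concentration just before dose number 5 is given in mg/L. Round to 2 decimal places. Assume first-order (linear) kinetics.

2.52 mg/L

C₀ per dose = Dose / Vd = 186 / 131 = 1.420 mg/L
k = ln2 / t½ = 0.693147 / 25.7 = 0.02697 h⁻¹
Fraction remaining after one interval: r = e^(−kτ) = e^(−0.02697 × 13.2) = 0.7005
Before dose 5, 4 doses have been given (aged 1τ, 2τ, 3τ, 4τ).
C_trough = C₀ × (r + r² + … + r^4) = C₀ × r(1−r^4)/(1−r)
        = 1.420 × 0.7005 × (1 − 0.2408) / (1 − 0.7005) = 2.521 mg/L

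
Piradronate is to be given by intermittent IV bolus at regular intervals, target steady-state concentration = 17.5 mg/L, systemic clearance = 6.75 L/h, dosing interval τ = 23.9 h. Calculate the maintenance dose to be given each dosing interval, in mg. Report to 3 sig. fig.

2820 mg

At steady state, Dose/τ = Css × CL.
Dose = Css × CL × τ = 17.5 × 6.750 × 23.9 = 2823 mg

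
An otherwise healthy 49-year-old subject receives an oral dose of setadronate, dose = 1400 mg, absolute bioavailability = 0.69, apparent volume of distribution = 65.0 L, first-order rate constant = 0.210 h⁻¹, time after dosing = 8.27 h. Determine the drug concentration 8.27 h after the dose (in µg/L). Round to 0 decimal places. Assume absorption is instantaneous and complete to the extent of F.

Amount reaching circulation = F × Dose = 0.69 × 1400 = 966.0 mg
C₀ = F·Dose / Vd = 966.0 / 65.0 = 14.86 mg/L
C = C₀ · e^(−k·t) = 14.86 × e^(−0.2100 × 8.27)
  = 14.86 × 0.1761 = 2.617 mg/L
Convert: 2.617 mg/L × 1000 = 2617 µg/L

2617 µg/L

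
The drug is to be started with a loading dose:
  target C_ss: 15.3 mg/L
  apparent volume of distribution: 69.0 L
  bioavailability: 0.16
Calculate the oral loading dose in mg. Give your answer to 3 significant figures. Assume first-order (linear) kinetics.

6600 mg

LD = Css × Vd / F = 15.3 × 69.0 / 0.16 = 6598 mg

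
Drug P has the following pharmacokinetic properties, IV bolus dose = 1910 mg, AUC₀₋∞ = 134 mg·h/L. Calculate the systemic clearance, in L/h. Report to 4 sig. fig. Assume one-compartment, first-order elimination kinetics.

CL = Dose / AUC = 1910 / 134 = 14.25 L/h

14.25 L/h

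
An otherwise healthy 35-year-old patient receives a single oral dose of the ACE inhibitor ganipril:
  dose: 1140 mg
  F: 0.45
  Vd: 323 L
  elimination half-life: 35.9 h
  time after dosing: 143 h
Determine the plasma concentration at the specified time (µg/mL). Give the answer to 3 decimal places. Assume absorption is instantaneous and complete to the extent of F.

0.100 µg/mL

Amount reaching circulation = F × Dose = 0.45 × 1140 = 513.0 mg
C₀ = F·Dose / Vd = 513.0 / 323 = 1.588 mg/L
k = ln2 / t½ = 0.693147 / 35.9 = 0.01931 h⁻¹
C = C₀ · e^(−k·t) = 1.588 × e^(−0.01931 × 143)
  = 1.588 × 0.06321 = 0.1004 mg/L
(0.1004 mg/L = 0.1004 µg/mL)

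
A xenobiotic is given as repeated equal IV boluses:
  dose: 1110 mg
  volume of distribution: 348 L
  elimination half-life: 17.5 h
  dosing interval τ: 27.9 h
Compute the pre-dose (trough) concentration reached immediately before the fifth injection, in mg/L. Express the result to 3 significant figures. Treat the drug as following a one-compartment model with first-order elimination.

C₀ per dose = Dose / Vd = 1110 / 348 = 3.190 mg/L
k = ln2 / t½ = 0.693147 / 17.5 = 0.03961 h⁻¹
Fraction remaining after one interval: r = e^(−kτ) = e^(−0.03961 × 27.9) = 0.3312
Before dose 5, 4 doses have been given (aged 1τ, 2τ, 3τ, 4τ).
C_trough = C₀ × (r + r² + … + r^4) = C₀ × r(1−r^4)/(1−r)
        = 3.190 × 0.3312 × (1 − 0.01203) / (1 − 0.3312) = 1.561 mg/L

1.56 mg/L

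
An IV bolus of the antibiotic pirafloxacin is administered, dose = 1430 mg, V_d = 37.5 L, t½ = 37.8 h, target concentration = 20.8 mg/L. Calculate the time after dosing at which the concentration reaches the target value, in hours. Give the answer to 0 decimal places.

33 h

C₀ = Dose / Vd = 1430 / 37.5 = 38.13 mg/L
k = ln2 / t½ = 0.693147 / 37.8 = 0.01834 h⁻¹
t = ln(C₀ / C) / k = ln(38.13 / 20.8) / 0.01834
  = ln(1.833) / 0.01834 = 0.6060 / 0.01834 = 33.04 h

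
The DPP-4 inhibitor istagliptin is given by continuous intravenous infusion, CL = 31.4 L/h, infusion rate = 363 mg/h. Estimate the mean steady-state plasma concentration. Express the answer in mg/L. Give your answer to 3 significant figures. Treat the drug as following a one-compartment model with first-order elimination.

11.6 mg/L

At steady state Css = R₀ / CL = 363 / 31.40 = 11.56 mg/L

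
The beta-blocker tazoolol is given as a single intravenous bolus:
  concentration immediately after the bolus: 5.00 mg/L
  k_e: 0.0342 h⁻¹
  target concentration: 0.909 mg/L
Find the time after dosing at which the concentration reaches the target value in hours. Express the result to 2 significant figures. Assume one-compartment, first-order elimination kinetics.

t = ln(C₀ / C) / k = ln(5.000 / 0.909) / 0.03420
  = ln(5.501) / 0.03420 = 1.705 / 0.03420 = 49.85 h

50 h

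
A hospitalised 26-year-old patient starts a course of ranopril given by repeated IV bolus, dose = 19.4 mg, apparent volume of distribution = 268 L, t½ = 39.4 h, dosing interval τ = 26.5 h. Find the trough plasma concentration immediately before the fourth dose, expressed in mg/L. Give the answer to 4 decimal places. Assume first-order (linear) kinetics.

0.0918 mg/L

C₀ per dose = Dose / Vd = 19.4 / 268 = 0.07239 mg/L
k = ln2 / t½ = 0.693147 / 39.4 = 0.01759 h⁻¹
Fraction remaining after one interval: r = e^(−kτ) = e^(−0.01759 × 26.5) = 0.6274
Before dose 4, 3 doses have been given (aged 1τ, 2τ, 3τ).
C_trough = C₀ × (r + r² + … + r^3) = C₀ × r(1−r^3)/(1−r)
        = 0.07239 × 0.6274 × (1 − 0.2470) / (1 − 0.6274) = 0.09179 mg/L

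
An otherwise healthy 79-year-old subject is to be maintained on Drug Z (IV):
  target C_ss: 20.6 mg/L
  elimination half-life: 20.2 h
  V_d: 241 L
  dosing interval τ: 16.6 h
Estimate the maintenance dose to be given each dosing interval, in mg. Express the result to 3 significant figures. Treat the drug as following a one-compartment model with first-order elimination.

2830 mg

k = ln2 / t½ = 0.693147 / 20.2 = 0.03431 h⁻¹
CL = k × Vd = 0.03431 × 241 = 8.269 L/h
At steady state, Dose/τ = Css × CL.
Dose = Css × CL × τ = 20.6 × 8.269 × 16.6 = 2828 mg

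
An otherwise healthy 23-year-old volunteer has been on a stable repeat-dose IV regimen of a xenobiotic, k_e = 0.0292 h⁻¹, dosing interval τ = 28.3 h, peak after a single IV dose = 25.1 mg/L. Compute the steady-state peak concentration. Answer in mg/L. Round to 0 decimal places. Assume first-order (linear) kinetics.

45 mg/L

e^(−kτ) = e^(−0.02920 × 28.3) = 0.4376
Accumulation ratio R = 1 / (1 − e^(−kτ)) = 1 / (1 − 0.4376) = 1.778
Steady-state peak = C₀ × R = 25.1 × 1.778 = 44.63 mg/L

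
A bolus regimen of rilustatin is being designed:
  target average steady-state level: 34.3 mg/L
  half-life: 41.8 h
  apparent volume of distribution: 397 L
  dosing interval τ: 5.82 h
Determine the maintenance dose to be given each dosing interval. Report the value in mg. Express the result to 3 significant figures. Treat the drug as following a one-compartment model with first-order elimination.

1310 mg

k = ln2 / t½ = 0.693147 / 41.8 = 0.01658 h⁻¹
CL = k × Vd = 0.01658 × 397 = 6.582 L/h
At steady state, Dose/τ = Css × CL.
Dose = Css × CL × τ = 34.3 × 6.582 × 5.82 = 1314 mg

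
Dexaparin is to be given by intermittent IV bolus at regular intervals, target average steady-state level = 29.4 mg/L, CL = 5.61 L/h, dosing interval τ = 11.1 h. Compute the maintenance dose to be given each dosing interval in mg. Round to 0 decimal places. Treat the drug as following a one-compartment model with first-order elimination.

1831 mg

At steady state, Dose/τ = Css × CL.
Dose = Css × CL × τ = 29.4 × 5.610 × 11.1 = 1831 mg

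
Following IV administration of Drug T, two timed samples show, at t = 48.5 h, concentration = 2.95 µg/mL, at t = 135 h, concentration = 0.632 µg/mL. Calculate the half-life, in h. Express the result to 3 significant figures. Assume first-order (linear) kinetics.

38.9 h

k = ln(C₁/C₂) / (t₂ − t₁) = ln(2.95/0.632) / (135 − 48.5)
  = 1.541 / 86.50 = 0.01782 h⁻¹
t½ = ln2 / k = 0.693147 / 0.01782 = 38.90 h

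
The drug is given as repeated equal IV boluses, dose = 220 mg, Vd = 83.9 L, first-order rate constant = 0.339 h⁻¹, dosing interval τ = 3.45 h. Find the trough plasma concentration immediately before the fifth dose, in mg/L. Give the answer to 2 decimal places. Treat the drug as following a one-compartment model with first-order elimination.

C₀ per dose = Dose / Vd = 220 / 83.9 = 2.622 mg/L
Fraction remaining after one interval: r = e^(−kτ) = e^(−0.3390 × 3.45) = 0.3105
Before dose 5, 4 doses have been given (aged 1τ, 2τ, 3τ, 4τ).
C_trough = C₀ × (r + r² + … + r^4) = C₀ × r(1−r^4)/(1−r)
        = 2.622 × 0.3105 × (1 − 0.009295) / (1 − 0.3105) = 1.170 mg/L

1.17 mg/L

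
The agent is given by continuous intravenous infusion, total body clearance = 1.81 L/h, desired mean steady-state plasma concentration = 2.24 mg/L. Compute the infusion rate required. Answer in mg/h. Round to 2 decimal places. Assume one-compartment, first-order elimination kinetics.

4.05 mg/h

At steady state, infusion rate R₀ = Css × CL = 2.24 × 1.810 = 4.054 mg/h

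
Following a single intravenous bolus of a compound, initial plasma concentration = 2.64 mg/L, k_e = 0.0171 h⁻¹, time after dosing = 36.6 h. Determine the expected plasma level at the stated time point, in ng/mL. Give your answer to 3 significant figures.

C = C₀ · e^(−k·t) = 2.640 × e^(−0.01710 × 36.6)
  = 2.640 × 0.5348 = 1.412 mg/L
Convert: 1.412 mg/L × 1000 = 1412 ng/mL

1410 ng/mL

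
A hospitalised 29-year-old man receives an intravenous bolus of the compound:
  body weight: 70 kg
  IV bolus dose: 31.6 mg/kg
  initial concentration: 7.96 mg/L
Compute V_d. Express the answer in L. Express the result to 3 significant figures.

278 L

Dose = 31.6 × 70 = 2212 mg
Vd = Dose / C₀ = 2212 / 7.96 = 277.9 L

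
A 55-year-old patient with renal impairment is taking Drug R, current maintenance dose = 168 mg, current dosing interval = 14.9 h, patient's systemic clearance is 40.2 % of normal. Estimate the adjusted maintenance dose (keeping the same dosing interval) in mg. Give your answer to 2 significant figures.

68 mg

To keep the same average steady-state level, dosing rate must scale with clearance.
CL ratio = 40.2 / 100 = 0.4020
New dose (same interval) = 168 × 0.4020 = 67.54 mg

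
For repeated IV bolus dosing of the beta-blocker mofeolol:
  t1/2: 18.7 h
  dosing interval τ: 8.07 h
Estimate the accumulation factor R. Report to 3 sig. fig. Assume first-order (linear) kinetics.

3.87

k = ln2 / t½ = 0.693147 / 18.7 = 0.03707 h⁻¹
e^(−kτ) = e^(−0.03707 × 8.07) = 0.7414
Accumulation ratio R = 1 / (1 − e^(−kτ)) = 1 / (1 − 0.7414) = 3.867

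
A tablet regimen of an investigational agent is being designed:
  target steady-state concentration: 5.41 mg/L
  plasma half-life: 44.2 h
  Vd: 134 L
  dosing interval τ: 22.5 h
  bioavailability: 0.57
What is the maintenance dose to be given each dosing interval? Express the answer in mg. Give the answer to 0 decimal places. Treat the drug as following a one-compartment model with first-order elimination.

k = ln2 / t½ = 0.693147 / 44.2 = 0.01568 h⁻¹
CL = k × Vd = 0.01568 × 134 = 2.101 L/h
At steady state, F × (Dose/τ) = Css × CL.
Dose = Css × CL × τ / F = 5.41 × 2.101 × 22.5 / 0.57 = 448.7 mg

449 mg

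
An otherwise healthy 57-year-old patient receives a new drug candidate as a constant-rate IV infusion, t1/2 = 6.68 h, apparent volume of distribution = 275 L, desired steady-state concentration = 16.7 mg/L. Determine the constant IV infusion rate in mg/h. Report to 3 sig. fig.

k = ln2 / t½ = 0.693147 / 6.68 = 0.1038 h⁻¹
CL = k × Vd = 0.1038 × 275 = 28.55 L/h
At steady state, infusion rate R₀ = Css × CL = 16.7 × 28.55 = 476.8 mg/h

477 mg/h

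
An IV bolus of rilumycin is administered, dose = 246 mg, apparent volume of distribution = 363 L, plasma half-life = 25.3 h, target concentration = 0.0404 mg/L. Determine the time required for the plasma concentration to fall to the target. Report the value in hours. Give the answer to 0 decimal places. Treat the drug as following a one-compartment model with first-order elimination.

C₀ = Dose / Vd = 246.0 / 363 = 0.6777 mg/L
k = ln2 / t½ = 0.693147 / 25.3 = 0.02740 h⁻¹
t = ln(C₀ / C) / k = ln(0.6777 / 0.0404) / 0.02740
  = ln(16.77) / 0.02740 = 2.820 / 0.02740 = 102.9 h

103 h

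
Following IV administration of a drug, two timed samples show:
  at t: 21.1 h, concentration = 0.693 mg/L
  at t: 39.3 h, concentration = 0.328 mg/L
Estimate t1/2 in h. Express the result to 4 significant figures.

16.86 h

k = ln(C₁/C₂) / (t₂ − t₁) = ln(0.693/0.328) / (39.3 − 21.1)
  = 0.7480 / 18.20 = 0.04110 h⁻¹
t½ = ln2 / k = 0.693147 / 0.04110 = 16.86 h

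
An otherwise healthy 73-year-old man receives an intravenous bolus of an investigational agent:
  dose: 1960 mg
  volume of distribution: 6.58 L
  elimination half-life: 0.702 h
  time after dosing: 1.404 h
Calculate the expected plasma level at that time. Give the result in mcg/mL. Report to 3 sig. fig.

74.5 mcg/mL

C₀ = Dose / Vd = 1960 / 6.58 = 297.9 mg/L
k = ln2 / t½ = 0.693147 / 0.702 = 0.9874 h⁻¹
t / t½ = 1.404 / 0.702 = 2 half-lives
C = C₀ × (1/2)^2 = 297.9 × 0.2500 = 74.48 mg/L
(74.48 mg/L = 74.48 mcg/mL)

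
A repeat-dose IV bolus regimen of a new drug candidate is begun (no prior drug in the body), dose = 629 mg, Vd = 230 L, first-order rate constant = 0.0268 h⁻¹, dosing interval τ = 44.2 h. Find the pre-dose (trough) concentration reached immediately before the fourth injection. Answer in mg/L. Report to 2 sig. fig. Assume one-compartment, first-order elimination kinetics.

C₀ per dose = Dose / Vd = 629 / 230 = 2.735 mg/L
Fraction remaining after one interval: r = e^(−kτ) = e^(−0.02680 × 44.2) = 0.3059
Before dose 4, 3 doses have been given (aged 1τ, 2τ, 3τ).
C_trough = C₀ × (r + r² + … + r^3) = C₀ × r(1−r^3)/(1−r)
        = 2.735 × 0.3059 × (1 − 0.02862) / (1 − 0.3059) = 1.171 mg/L

1.2 mg/L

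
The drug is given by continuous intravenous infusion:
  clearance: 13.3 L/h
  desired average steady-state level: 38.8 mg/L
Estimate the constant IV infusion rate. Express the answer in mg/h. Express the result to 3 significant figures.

At steady state, infusion rate R₀ = Css × CL = 38.8 × 13.30 = 516.0 mg/h

516 mg/h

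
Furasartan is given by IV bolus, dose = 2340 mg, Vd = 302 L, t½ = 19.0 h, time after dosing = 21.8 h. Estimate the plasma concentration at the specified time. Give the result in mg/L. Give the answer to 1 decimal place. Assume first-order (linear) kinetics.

C₀ = Dose / Vd = 2340 / 302 = 7.748 mg/L
k = ln2 / t½ = 0.693147 / 19.0 = 0.03648 h⁻¹
C = C₀ · e^(−k·t) = 7.748 × e^(−0.03648 × 21.8)
  = 7.748 × 0.4515 = 3.498 mg/L

3.5 mg/L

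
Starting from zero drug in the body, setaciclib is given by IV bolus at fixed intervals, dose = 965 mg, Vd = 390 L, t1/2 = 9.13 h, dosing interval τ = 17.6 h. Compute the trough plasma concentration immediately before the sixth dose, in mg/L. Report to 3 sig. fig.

C₀ per dose = Dose / Vd = 965 / 390 = 2.474 mg/L
k = ln2 / t½ = 0.693147 / 9.13 = 0.07592 h⁻¹
Fraction remaining after one interval: r = e^(−kτ) = e^(−0.07592 × 17.6) = 0.2628
Before dose 6, 5 doses have been given (aged 1τ, 2τ, 3τ, 4τ, 5τ).
C_trough = C₀ × (r + r² + … + r^5) = C₀ × r(1−r^5)/(1−r)
        = 2.474 × 0.2628 × (1 − 0.001254) / (1 − 0.2628) = 0.8808 mg/L

0.881 mg/L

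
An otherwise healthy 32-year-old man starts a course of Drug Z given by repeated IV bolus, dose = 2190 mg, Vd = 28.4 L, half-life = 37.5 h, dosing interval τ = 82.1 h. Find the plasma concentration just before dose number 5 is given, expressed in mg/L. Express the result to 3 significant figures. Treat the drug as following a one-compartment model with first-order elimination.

C₀ per dose = Dose / Vd = 2190 / 28.4 = 77.11 mg/L
k = ln2 / t½ = 0.693147 / 37.5 = 0.01848 h⁻¹
Fraction remaining after one interval: r = e^(−kτ) = e^(−0.01848 × 82.1) = 0.2193
Before dose 5, 4 doses have been given (aged 1τ, 2τ, 3τ, 4τ).
C_trough = C₀ × (r + r² + … + r^4) = C₀ × r(1−r^4)/(1−r)
        = 77.11 × 0.2193 × (1 − 0.002313) / (1 − 0.2193) = 21.61 mg/L

21.6 mg/L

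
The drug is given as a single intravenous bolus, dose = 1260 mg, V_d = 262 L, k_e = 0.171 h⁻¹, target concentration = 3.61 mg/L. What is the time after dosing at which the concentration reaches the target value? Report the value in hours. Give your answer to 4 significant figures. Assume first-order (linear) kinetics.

C₀ = Dose / Vd = 1260 / 262 = 4.809 mg/L
t = ln(C₀ / C) / k = ln(4.809 / 3.61) / 0.1710
  = ln(1.332) / 0.1710 = 0.2867 / 0.1710 = 1.677 h

1.677 h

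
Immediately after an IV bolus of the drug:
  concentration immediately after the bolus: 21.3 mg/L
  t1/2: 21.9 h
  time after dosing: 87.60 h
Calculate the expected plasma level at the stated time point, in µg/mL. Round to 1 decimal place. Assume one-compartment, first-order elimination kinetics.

1.3 µg/mL

k = ln2 / t½ = 0.693147 / 21.9 = 0.03165 h⁻¹
t / t½ = 87.60 / 21.9 = 4 half-lives
C = C₀ × (1/2)^4 = 21.30 × 0.06250 = 1.331 mg/L
(1.331 mg/L = 1.331 µg/mL)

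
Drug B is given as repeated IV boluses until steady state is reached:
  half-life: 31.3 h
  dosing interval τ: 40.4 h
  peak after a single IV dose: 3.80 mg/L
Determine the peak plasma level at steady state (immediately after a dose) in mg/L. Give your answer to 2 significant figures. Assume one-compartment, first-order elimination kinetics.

6.4 mg/L

k = ln2 / t½ = 0.693147 / 31.3 = 0.02215 h⁻¹
e^(−kτ) = e^(−0.02215 × 40.4) = 0.4087
Accumulation ratio R = 1 / (1 − e^(−kτ)) = 1 / (1 − 0.4087) = 1.691
Steady-state peak = C₀ × R = 3.80 × 1.691 = 6.426 mg/L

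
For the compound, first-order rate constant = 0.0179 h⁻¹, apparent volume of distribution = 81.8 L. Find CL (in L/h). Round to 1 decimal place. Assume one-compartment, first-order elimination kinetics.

CL = k × Vd = 0.0179 × 81.8 = 1.464 L/h

1.5 L/h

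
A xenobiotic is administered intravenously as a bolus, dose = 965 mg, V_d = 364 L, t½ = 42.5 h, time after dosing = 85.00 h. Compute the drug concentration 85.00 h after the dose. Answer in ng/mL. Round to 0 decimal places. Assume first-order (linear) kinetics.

663 ng/mL

C₀ = Dose / Vd = 965.0 / 364 = 2.651 mg/L
k = ln2 / t½ = 0.693147 / 42.5 = 0.01631 h⁻¹
t / t½ = 85.00 / 42.5 = 2 half-lives
C = C₀ × (1/2)^2 = 2.651 × 0.2500 = 0.6628 mg/L
Convert: 0.6628 mg/L × 1000 = 662.8 ng/mL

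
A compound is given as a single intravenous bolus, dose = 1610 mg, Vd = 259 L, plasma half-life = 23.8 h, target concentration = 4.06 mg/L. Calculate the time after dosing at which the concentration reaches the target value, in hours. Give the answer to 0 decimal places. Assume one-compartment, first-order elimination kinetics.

15 h

C₀ = Dose / Vd = 1610 / 259 = 6.216 mg/L
k = ln2 / t½ = 0.693147 / 23.8 = 0.02912 h⁻¹
t = ln(C₀ / C) / k = ln(6.216 / 4.06) / 0.02912
  = ln(1.531) / 0.02912 = 0.4259 / 0.02912 = 14.63 h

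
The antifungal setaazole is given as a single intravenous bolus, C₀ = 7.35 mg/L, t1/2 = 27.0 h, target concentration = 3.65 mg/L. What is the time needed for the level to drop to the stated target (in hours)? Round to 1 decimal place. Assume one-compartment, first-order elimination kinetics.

k = ln2 / t½ = 0.693147 / 27.0 = 0.02567 h⁻¹
t = ln(C₀ / C) / k = ln(7.350 / 3.65) / 0.02567
  = ln(2.014) / 0.02567 = 0.7001 / 0.02567 = 27.27 h

27.3 h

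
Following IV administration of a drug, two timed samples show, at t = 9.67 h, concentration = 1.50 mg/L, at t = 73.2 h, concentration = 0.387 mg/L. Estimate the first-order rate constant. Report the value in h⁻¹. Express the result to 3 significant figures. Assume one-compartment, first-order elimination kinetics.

0.0213 h⁻¹

k = ln(C₁/C₂) / (t₂ − t₁) = ln(1.50/0.387) / (73.2 − 9.67)
  = 1.355 / 63.53 = 0.02133 h⁻¹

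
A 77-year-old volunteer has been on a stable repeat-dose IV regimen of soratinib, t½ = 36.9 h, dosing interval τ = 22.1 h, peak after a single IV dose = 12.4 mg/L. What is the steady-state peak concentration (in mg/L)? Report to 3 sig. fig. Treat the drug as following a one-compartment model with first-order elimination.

36.5 mg/L

k = ln2 / t½ = 0.693147 / 36.9 = 0.01878 h⁻¹
e^(−kτ) = e^(−0.01878 × 22.1) = 0.6603
Accumulation ratio R = 1 / (1 − e^(−kτ)) = 1 / (1 − 0.6603) = 2.944
Steady-state peak = C₀ × R = 12.4 × 2.944 = 36.51 mg/L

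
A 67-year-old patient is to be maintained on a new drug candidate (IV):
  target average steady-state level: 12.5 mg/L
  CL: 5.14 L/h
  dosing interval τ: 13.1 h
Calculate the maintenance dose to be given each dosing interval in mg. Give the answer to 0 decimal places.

842 mg

At steady state, Dose/τ = Css × CL.
Dose = Css × CL × τ = 12.5 × 5.140 × 13.1 = 841.7 mg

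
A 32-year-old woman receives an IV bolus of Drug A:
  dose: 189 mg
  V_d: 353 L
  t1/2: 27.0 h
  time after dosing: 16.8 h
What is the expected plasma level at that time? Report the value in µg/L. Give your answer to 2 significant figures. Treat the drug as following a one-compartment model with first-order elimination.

350 µg/L

C₀ = Dose / Vd = 189.0 / 353 = 0.5354 mg/L
k = ln2 / t½ = 0.693147 / 27.0 = 0.02567 h⁻¹
C = C₀ · e^(−k·t) = 0.5354 × e^(−0.02567 × 16.8)
  = 0.5354 × 0.6497 = 0.3478 mg/L
Convert: 0.3478 mg/L × 1000 = 347.8 µg/L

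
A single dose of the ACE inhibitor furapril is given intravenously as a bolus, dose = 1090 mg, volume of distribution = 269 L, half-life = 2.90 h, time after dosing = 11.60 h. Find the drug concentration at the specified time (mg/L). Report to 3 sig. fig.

0.253 mg/L

C₀ = Dose / Vd = 1090 / 269 = 4.052 mg/L
k = ln2 / t½ = 0.693147 / 2.90 = 0.2390 h⁻¹
t / t½ = 11.60 / 2.90 = 4 half-lives
C = C₀ × (1/2)^4 = 4.052 × 0.06250 = 0.2533 mg/L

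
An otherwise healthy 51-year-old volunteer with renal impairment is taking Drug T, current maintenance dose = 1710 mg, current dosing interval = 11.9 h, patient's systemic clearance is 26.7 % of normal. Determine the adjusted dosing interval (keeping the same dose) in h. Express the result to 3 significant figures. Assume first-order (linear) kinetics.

44.6 h

To keep the same average steady-state level, dosing rate must scale with clearance.
CL ratio = 26.7 / 100 = 0.2670
New interval (same dose) = 11.9 / 0.2670 = 44.57 h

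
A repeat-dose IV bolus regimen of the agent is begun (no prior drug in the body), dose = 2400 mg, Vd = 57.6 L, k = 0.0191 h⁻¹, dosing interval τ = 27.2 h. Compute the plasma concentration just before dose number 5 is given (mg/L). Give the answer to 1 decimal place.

C₀ per dose = Dose / Vd = 2400 / 57.6 = 41.67 mg/L
Fraction remaining after one interval: r = e^(−kτ) = e^(−0.01910 × 27.2) = 0.5948
Before dose 5, 4 doses have been given (aged 1τ, 2τ, 3τ, 4τ).
C_trough = C₀ × (r + r² + … + r^4) = C₀ × r(1−r^4)/(1−r)
        = 41.67 × 0.5948 × (1 − 0.1252) / (1 − 0.5948) = 53.51 mg/L

53.5 mg/L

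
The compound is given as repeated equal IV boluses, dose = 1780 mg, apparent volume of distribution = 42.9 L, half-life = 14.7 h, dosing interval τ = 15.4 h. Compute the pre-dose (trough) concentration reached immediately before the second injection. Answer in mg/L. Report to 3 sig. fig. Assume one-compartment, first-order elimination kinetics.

20.1 mg/L

C₀ per dose = Dose / Vd = 1780 / 42.9 = 41.49 mg/L
k = ln2 / t½ = 0.693147 / 14.7 = 0.04715 h⁻¹
Fraction remaining after one interval: r = e^(−kτ) = e^(−0.04715 × 15.4) = 0.4838
Before dose 2, 1 dose has been given (aged 1τ).
C_trough = C₀ × r = 41.49 × 0.4838 = 20.07 mg/L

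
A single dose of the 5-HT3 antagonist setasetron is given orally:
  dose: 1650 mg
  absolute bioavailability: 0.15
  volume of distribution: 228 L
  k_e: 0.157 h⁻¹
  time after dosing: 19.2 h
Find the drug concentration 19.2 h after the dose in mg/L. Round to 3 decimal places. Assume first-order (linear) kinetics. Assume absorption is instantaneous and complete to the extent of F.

Amount reaching circulation = F × Dose = 0.15 × 1650 = 247.5 mg
C₀ = F·Dose / Vd = 247.5 / 228 = 1.086 mg/L
C = C₀ · e^(−k·t) = 1.086 × e^(−0.1570 × 19.2)
  = 1.086 × 0.04908 = 0.05330 mg/L

0.053 mg/L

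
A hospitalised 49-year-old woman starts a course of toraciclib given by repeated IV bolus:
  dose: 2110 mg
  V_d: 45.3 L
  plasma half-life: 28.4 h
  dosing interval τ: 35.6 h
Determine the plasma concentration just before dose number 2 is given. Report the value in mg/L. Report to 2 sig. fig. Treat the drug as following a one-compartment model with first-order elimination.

20 mg/L

C₀ per dose = Dose / Vd = 2110 / 45.3 = 46.58 mg/L
k = ln2 / t½ = 0.693147 / 28.4 = 0.02441 h⁻¹
Fraction remaining after one interval: r = e^(−kτ) = e^(−0.02441 × 35.6) = 0.4194
Before dose 2, 1 dose has been given (aged 1τ).
C_trough = C₀ × r = 46.58 × 0.4194 = 19.54 mg/L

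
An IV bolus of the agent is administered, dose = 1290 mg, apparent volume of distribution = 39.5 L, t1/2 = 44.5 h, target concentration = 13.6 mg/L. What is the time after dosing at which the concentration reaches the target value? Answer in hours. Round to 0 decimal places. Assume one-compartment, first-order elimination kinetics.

C₀ = Dose / Vd = 1290 / 39.5 = 32.66 mg/L
k = ln2 / t½ = 0.693147 / 44.5 = 0.01558 h⁻¹
t = ln(C₀ / C) / k = ln(32.66 / 13.6) / 0.01558
  = ln(2.401) / 0.01558 = 0.8759 / 0.01558 = 56.22 h

56 h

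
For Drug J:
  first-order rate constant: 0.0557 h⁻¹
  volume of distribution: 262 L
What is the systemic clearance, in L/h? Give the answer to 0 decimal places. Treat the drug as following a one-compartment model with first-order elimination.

CL = k × Vd = 0.0557 × 262 = 14.59 L/h

15 L/h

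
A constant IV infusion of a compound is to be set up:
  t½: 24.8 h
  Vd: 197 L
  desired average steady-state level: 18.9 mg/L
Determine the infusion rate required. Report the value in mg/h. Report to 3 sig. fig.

k = ln2 / t½ = 0.693147 / 24.8 = 0.02795 h⁻¹
CL = k × Vd = 0.02795 × 197 = 5.506 L/h
At steady state, infusion rate R₀ = Css × CL = 18.9 × 5.506 = 104.1 mg/h

104 mg/h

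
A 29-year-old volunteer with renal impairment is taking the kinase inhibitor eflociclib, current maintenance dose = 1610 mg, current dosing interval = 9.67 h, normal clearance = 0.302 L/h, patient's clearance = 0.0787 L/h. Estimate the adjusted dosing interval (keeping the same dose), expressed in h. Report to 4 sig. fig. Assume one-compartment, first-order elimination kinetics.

To keep the same average steady-state level, dosing rate must scale with clearance.
CL ratio = 0.0787 / 0.302 = 0.2606
New interval (same dose) = 9.67 / 0.2606 = 37.11 h

37.11 h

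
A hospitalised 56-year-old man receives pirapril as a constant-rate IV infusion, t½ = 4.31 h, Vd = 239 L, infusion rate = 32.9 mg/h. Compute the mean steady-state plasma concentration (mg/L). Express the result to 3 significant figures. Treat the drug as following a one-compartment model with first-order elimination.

0.856 mg/L

k = ln2 / t½ = 0.693147 / 4.31 = 0.1608 h⁻¹
CL = k × Vd = 0.1608 × 239 = 38.43 L/h
At steady state Css = R₀ / CL = 32.9 / 38.43 = 0.8561 mg/L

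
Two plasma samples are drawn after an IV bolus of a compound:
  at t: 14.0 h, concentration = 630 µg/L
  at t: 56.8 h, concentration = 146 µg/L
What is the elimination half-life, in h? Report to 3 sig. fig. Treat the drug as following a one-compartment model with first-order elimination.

k = ln(C₁/C₂) / (t₂ − t₁) = ln(630/146) / (56.8 − 14.0)
  = 1.462 / 42.80 = 0.03416 h⁻¹
t½ = ln2 / k = 0.693147 / 0.03416 = 20.29 h

20.3 h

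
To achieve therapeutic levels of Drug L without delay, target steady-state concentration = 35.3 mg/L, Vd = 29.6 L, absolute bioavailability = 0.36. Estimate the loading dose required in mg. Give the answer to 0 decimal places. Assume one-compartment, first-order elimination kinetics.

LD = Css × Vd / F = 35.3 × 29.6 / 0.36 = 2902 mg

2902 mg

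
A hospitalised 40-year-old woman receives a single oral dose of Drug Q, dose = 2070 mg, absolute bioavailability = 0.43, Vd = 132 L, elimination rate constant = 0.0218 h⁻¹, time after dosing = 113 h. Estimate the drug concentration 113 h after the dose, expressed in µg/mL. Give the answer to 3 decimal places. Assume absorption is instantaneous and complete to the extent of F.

Amount reaching circulation = F × Dose = 0.43 × 2070 = 890.1 mg
C₀ = F·Dose / Vd = 890.1 / 132 = 6.743 mg/L
C = C₀ · e^(−k·t) = 6.743 × e^(−0.02180 × 113)
  = 6.743 × 0.08514 = 0.5741 mg/L
(0.5741 mg/L = 0.5741 µg/mL)

0.574 µg/mL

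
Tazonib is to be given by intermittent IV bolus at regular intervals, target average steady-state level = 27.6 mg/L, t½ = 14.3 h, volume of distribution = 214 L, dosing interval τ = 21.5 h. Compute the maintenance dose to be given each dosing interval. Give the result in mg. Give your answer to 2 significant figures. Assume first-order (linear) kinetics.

6200 mg

k = ln2 / t½ = 0.693147 / 14.3 = 0.04847 h⁻¹
CL = k × Vd = 0.04847 × 214 = 10.37 L/h
At steady state, Dose/τ = Css × CL.
Dose = Css × CL × τ = 27.6 × 10.37 × 21.5 = 6154 mg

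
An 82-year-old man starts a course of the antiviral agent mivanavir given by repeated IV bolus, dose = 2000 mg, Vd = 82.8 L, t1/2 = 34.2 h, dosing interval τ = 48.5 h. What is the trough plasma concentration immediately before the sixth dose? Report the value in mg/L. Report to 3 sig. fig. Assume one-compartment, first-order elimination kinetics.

14.3 mg/L

C₀ per dose = Dose / Vd = 2000 / 82.8 = 24.15 mg/L
k = ln2 / t½ = 0.693147 / 34.2 = 0.02027 h⁻¹
Fraction remaining after one interval: r = e^(−kτ) = e^(−0.02027 × 48.5) = 0.3742
Before dose 6, 5 doses have been given (aged 1τ, 2τ, 3τ, 4τ, 5τ).
C_trough = C₀ × (r + r² + … + r^5) = C₀ × r(1−r^5)/(1−r)
        = 24.15 × 0.3742 × (1 − 0.007337) / (1 − 0.3742) = 14.33 mg/L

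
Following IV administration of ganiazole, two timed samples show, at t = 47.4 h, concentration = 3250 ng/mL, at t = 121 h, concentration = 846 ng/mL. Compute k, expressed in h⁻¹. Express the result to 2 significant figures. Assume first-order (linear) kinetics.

0.018 h⁻¹

k = ln(C₁/C₂) / (t₂ − t₁) = ln(3250/846) / (121 − 47.4)
  = 1.346 / 73.60 = 0.01829 h⁻¹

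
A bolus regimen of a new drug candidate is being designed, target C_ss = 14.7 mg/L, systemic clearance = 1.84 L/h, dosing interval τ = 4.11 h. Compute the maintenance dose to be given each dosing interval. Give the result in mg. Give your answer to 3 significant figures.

At steady state, Dose/τ = Css × CL.
Dose = Css × CL × τ = 14.7 × 1.840 × 4.11 = 111.2 mg

111 mg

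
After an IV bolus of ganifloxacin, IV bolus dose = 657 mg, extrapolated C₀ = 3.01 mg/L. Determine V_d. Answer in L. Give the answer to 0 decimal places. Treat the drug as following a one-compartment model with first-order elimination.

218 L

Vd = Dose / C₀ = 657.0 / 3.01 = 218.3 L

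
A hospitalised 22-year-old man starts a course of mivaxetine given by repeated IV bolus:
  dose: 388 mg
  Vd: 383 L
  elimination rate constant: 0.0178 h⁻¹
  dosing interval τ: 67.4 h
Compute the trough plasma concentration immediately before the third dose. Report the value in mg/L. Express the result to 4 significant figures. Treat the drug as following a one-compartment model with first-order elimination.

C₀ per dose = Dose / Vd = 388 / 383 = 1.013 mg/L
Fraction remaining after one interval: r = e^(−kτ) = e^(−0.01780 × 67.4) = 0.3013
Before dose 3, 2 doses have been given (aged 1τ, 2τ).
C_trough = C₀ × (r + r²) = 1.013 × (0.3013 + 0.09078) = 0.3972 mg/L

0.3972 mg/L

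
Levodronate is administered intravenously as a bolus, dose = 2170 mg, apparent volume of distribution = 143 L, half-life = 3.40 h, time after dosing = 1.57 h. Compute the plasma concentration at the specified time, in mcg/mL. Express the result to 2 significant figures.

C₀ = Dose / Vd = 2170 / 143 = 15.17 mg/L
k = ln2 / t½ = 0.693147 / 3.40 = 0.2039 h⁻¹
C = C₀ · e^(−k·t) = 15.17 × e^(−0.2039 × 1.57)
  = 15.17 × 0.7261 = 11.01 mg/L
(11.01 mg/L = 11.01 mcg/mL)

11 mcg/mL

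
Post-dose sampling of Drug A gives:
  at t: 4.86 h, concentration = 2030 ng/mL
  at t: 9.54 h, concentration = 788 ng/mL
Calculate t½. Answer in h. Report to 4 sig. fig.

3.428 h

k = ln(C₁/C₂) / (t₂ − t₁) = ln(2030/788) / (9.54 − 4.86)
  = 0.9463 / 4.680 = 0.2022 h⁻¹
t½ = ln2 / k = 0.693147 / 0.2022 = 3.428 h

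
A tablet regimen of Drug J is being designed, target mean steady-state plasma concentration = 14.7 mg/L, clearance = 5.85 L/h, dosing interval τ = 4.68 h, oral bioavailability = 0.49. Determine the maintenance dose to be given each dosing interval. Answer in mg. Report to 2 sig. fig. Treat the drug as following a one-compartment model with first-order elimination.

820 mg

At steady state, F × (Dose/τ) = Css × CL.
Dose = Css × CL × τ / F = 14.7 × 5.850 × 4.68 / 0.49 = 821.3 mg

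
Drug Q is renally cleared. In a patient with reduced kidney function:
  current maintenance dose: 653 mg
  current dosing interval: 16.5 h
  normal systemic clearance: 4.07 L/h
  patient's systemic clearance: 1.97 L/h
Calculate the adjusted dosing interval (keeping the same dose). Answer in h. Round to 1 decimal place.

34.1 h

To keep the same average steady-state level, dosing rate must scale with clearance.
CL ratio = 1.97 / 4.07 = 0.4840
New interval (same dose) = 16.5 / 0.4840 = 34.09 h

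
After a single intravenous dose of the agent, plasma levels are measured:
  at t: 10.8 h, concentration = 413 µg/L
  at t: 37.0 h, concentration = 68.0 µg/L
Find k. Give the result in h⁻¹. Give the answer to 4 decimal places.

0.0689 h⁻¹

k = ln(C₁/C₂) / (t₂ − t₁) = ln(413/68.0) / (37.0 − 10.8)
  = 1.804 / 26.20 = 0.06885 h⁻¹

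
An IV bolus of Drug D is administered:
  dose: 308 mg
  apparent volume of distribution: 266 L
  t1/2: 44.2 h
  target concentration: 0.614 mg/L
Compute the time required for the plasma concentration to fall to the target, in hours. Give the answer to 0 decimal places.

C₀ = Dose / Vd = 308.0 / 266 = 1.158 mg/L
k = ln2 / t½ = 0.693147 / 44.2 = 0.01568 h⁻¹
t = ln(C₀ / C) / k = ln(1.158 / 0.614) / 0.01568
  = ln(1.886) / 0.01568 = 0.6345 / 0.01568 = 40.47 h

40 h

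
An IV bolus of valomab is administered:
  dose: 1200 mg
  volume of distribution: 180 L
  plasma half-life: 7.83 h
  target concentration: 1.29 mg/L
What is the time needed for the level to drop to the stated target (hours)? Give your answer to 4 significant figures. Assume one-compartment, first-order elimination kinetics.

18.55 h

C₀ = Dose / Vd = 1200 / 180 = 6.667 mg/L
k = ln2 / t½ = 0.693147 / 7.83 = 0.08852 h⁻¹
t = ln(C₀ / C) / k = ln(6.667 / 1.29) / 0.08852
  = ln(5.168) / 0.08852 = 1.642 / 0.08852 = 18.55 h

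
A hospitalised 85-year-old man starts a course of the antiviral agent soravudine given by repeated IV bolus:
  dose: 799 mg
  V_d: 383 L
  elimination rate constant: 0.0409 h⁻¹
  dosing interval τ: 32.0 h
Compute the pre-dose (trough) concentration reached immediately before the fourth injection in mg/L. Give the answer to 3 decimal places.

C₀ per dose = Dose / Vd = 799 / 383 = 2.086 mg/L
Fraction remaining after one interval: r = e^(−kτ) = e^(−0.04090 × 32.0) = 0.2701
Before dose 4, 3 doses have been given (aged 1τ, 2τ, 3τ).
C_trough = C₀ × (r + r² + … + r^3) = C₀ × r(1−r^3)/(1−r)
        = 2.086 × 0.2701 × (1 − 0.01970) / (1 − 0.2701) = 0.7567 mg/L

0.757 mg/L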